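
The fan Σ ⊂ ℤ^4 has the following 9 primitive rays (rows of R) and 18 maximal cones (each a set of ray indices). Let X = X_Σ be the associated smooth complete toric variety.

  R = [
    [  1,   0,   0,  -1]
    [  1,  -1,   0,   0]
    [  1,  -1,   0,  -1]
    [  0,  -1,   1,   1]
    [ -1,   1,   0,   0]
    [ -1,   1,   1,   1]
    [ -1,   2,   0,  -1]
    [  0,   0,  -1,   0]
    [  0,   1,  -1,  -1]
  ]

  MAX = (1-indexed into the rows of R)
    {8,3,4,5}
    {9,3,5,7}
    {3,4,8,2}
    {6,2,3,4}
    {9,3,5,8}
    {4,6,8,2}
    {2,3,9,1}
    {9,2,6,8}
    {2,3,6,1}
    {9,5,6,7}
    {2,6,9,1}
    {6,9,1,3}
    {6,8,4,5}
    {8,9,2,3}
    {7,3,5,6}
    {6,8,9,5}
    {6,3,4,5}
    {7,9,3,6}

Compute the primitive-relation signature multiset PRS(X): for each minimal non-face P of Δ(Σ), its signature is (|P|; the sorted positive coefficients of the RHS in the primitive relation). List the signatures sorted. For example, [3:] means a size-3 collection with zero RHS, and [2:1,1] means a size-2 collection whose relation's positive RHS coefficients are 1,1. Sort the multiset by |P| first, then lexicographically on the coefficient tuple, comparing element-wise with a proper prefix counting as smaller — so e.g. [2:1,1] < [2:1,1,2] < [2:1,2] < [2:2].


|primitive collections| = 12. Relations:

  • {2,5}:  v_{2} + v_{5} = 0 ; sig = [2:]
  • {4,9}:  v_{4} + v_{9} = 0 ; sig = [2:]
  • {1,8}:  v_{1} + v_{8} = v_{2} + v_{9} ; sig = [2:1,1]
  • {7,8}:  v_{7} + v_{8} = v_{5} + v_{9} ; sig = [2:1,1]
  • {1,4}:  v_{1} + v_{4} = v_{2} + v_{3} + v_{6} ; sig = [2:1,1,1]
  • {1,5}:  v_{1} + v_{5} = v_{3} + v_{6} + v_{9} ; sig = [2:1,1,1]
  • {2,7}:  v_{2} + v_{7} = v_{3} + v_{6} + v_{9} ; sig = [2:1,1,1]
  • {4,7}:  v_{4} + v_{7} = v_{3} + v_{5} + v_{6} ; sig = [2:1,1,1]
  • {1,7}:  v_{1} + v_{7} = 2·v_{3} + 2·v_{6} + 2·v_{9} ; sig = [2:2,2,2]
  • {3,6,8}:  v_{3} + v_{6} + v_{8} = 0 ; sig = [3:]
  • {2,3,6,9}:  v_{2} + v_{3} + v_{6} + v_{9} = v_{1} ; sig = [4:1]
  • {3,5,6,9}:  v_{3} + v_{5} + v_{6} + v_{9} = v_{7} ; sig = [4:1]

Sorted signature multiset PRS(X):
    |P|=2: 9 collections, coeffs (), (), (1,1), (1,1), (1,1,1), (1,1,1), (1,1,1), (1,1,1), (2,2,2)
    |P|=3: 1 collection, coeffs ()
    |P|=4: 2 collections, coeffs (1), (1)


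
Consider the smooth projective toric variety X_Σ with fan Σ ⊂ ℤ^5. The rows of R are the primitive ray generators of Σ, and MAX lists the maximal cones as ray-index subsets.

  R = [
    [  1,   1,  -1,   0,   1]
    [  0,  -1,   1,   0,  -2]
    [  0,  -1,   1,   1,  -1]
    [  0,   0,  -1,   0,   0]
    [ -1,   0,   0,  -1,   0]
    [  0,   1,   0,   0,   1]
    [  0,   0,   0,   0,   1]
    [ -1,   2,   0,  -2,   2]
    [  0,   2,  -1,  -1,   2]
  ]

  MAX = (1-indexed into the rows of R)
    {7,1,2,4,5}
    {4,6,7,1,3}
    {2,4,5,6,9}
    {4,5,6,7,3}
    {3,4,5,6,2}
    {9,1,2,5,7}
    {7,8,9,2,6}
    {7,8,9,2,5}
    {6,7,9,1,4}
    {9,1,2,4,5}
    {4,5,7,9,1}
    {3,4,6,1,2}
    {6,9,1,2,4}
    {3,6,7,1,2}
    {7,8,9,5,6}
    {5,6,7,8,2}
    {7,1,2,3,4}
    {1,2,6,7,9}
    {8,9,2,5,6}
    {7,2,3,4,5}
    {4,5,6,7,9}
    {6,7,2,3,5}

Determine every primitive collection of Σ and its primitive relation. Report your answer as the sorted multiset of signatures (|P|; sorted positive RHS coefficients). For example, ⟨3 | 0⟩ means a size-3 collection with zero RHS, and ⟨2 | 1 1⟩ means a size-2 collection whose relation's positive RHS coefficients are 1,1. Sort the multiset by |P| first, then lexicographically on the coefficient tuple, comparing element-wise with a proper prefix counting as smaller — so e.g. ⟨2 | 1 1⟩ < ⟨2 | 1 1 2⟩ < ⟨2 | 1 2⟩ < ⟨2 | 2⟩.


Σ has 9 primitive collections:

  {3,9}:  v_{3} + v_{9} = v_{6}  so sig = ⟨2 | 1⟩
  {4,8}:  v_{4} + v_{8} = v_{5} + v_{9}  so sig = ⟨2 | 1 1⟩
  {3,8}:  v_{3} + v_{8} = v_{2} + v_{5} + 2·v_{6} + v_{7}  so sig = ⟨2 | 1 1 1 2⟩
  {1,8}:  v_{1} + v_{8} = v_{2} + v_{7} + 2·v_{9}  so sig = ⟨2 | 1 1 2⟩
  {1,3,5}:  v_{1} + v_{3} + v_{5} = 0  so sig = ⟨3 | 0⟩
  {1,5,6}:  v_{1} + v_{5} + v_{6} = v_{9}  so sig = ⟨3 | 1⟩
  {2,4,6,7}:  v_{2} + v_{4} + v_{6} + v_{7} = 0  so sig = ⟨4 | 0⟩
  {2,4,7,9}:  v_{2} + v_{4} + v_{7} + v_{9} = v_{1} + v_{5}  so sig = ⟨4 | 1 1⟩
  {2,5,6,7,9}:  v_{2} + v_{5} + v_{6} + v_{7} + v_{9} = v_{8}  so sig = ⟨5 | 1⟩

so the primitive-relation signature multiset is
    ⟨2 | 1⟩
    ⟨2 | 1 1⟩
    ⟨2 | 1 1 1 2⟩
    ⟨2 | 1 1 2⟩
    ⟨3 | 0⟩
    ⟨3 | 1⟩
    ⟨4 | 0⟩
    ⟨4 | 1 1⟩
    ⟨5 | 1⟩


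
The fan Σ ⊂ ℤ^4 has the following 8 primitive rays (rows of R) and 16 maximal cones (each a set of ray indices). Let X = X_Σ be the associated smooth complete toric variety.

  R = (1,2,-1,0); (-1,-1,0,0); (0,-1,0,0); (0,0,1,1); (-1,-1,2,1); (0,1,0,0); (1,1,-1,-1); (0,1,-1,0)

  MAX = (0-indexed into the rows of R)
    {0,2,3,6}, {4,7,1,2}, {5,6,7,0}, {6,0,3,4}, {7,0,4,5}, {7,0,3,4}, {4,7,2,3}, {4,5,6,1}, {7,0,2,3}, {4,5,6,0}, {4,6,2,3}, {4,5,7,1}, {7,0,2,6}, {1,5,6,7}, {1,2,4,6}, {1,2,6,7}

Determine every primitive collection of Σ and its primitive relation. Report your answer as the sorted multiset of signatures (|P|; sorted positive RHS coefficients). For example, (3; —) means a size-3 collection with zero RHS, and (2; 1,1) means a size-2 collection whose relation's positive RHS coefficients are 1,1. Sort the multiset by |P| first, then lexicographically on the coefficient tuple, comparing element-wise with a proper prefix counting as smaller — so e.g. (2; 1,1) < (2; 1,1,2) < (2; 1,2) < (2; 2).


7 collections generate NE(X_Σ); each relation:

  • {2,5}:  v_{2} + v_{5} = 0 ; sig = (2; —)
  • {0,1}:  v_{0} + v_{1} = v_{7} ; sig = (2; 1)
  • {3,5}:  v_{3} + v_{5} = v_{0} + v_{4} ; sig = (2; 1,1)
  • {1,3}:  v_{1} + v_{3} = v_{2} + v_{4} + v_{7} ; sig = (2; 1,1,1)
  • {0,2,4}:  v_{0} + v_{2} + v_{4} = v_{3} ; sig = (3; 1)
  • {3,6,7}:  v_{3} + v_{6} + v_{7} = v_{0} ; sig = (3; 1)
  • {4,6,7}:  v_{4} + v_{6} + v_{7} = v_{5} ; sig = (3; 1)

Signatures (|P|; sorted positive RHS coefficients), sorted:
[(2; —), (2; 1), (2; 1,1), (2; 1,1,1), (3; 1), (3; 1), (3; 1)]


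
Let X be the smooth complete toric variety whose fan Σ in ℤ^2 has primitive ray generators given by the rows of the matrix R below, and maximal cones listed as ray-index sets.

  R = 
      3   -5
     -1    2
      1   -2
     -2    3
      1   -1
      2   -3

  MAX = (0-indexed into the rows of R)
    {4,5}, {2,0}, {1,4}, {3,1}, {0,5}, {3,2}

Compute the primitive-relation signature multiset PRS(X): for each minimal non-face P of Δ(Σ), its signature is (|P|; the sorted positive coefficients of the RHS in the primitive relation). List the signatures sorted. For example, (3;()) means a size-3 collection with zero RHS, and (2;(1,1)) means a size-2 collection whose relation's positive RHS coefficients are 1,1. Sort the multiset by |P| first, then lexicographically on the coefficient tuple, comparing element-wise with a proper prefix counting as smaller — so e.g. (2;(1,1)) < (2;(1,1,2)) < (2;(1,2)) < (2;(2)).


Σ has 9 primitive collections:

  P = {1,2}:  v_{1} + v_{2} = 0  so sig = (2;())
  P = {3,5}:  v_{3} + v_{5} = 0  so sig = (2;())
  P = {0,1}:  v_{0} + v_{1} = v_{5}  so sig = (2;(1))
  P = {0,3}:  v_{0} + v_{3} = v_{2}  so sig = (2;(1))
  P = {1,5}:  v_{1} + v_{5} = v_{4}  so sig = (2;(1))
  P = {2,4}:  v_{2} + v_{4} = v_{5}  so sig = (2;(1))
  P = {2,5}:  v_{2} + v_{5} = v_{0}  so sig = (2;(1))
  P = {3,4}:  v_{3} + v_{4} = v_{1}  so sig = (2;(1))
  P = {0,4}:  v_{0} + v_{4} = 2·v_{5}  so sig = (2;(2))

Hence PRS(X_Σ) =
[(2;()), (2;()), (2;(1)), (2;(1)), (2;(1)), (2;(1)), (2;(1)), (2;(1)), (2;(2))]


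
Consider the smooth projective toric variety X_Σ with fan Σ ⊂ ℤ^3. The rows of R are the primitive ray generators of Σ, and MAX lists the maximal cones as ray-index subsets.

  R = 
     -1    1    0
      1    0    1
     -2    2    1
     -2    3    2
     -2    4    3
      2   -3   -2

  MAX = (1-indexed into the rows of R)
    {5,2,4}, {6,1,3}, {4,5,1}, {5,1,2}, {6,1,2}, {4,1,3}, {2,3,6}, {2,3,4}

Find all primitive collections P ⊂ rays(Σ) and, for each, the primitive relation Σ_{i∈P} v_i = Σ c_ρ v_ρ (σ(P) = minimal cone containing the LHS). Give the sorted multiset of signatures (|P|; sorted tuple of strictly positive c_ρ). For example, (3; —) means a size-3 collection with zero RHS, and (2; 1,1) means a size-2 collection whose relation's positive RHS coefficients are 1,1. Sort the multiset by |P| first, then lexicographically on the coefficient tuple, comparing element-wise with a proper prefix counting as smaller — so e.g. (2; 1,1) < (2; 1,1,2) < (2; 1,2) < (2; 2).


5 collections generate NE(X_Σ); each relation:

  P = {4,6}:  v_{4} + v_{6} = 0 — sig = (2; —)
  P = {5,6}:  v_{5} + v_{6} = v_{1} + v_{2} — sig = (2; 1,1)
  P = {3,5}:  v_{3} + v_{5} = 2·v_{4} — sig = (2; 2)
  P = {1,2,3}:  v_{1} + v_{2} + v_{3} = v_{4} — sig = (3; 1)
  P = {1,2,4}:  v_{1} + v_{2} + v_{4} = v_{5} — sig = (3; 1)

Signatures (|P|; sorted positive RHS coefficients), sorted:
[(2; —), (2; 1,1), (2; 2), (3; 1), (3; 1)]


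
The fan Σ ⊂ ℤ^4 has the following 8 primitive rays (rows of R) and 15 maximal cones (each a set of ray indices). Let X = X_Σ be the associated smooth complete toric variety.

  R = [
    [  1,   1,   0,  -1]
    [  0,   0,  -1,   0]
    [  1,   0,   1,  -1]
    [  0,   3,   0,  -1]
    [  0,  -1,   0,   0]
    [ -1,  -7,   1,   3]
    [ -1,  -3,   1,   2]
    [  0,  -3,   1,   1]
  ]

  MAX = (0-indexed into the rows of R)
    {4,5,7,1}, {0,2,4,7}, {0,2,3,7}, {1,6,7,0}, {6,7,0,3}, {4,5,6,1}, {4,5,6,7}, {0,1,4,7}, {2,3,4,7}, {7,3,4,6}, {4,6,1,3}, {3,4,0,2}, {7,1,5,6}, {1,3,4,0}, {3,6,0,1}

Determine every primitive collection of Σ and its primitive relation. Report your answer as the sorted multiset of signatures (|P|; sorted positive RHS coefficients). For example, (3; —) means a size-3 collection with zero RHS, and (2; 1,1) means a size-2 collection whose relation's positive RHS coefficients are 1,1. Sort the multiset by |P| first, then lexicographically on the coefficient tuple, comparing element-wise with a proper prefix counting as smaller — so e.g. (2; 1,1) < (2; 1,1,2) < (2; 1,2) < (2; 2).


9 minimal non-faces of Δ(Σ) (on 8 rays):

  P = {1,2}:  v_{1} + v_{2} = v_{0} + v_{4} ; sig = (2; 1,1)
  P = {3,5}:  v_{3} + v_{5} = v_{4} + v_{6} ; sig = (2; 1,1)
  P = {0,5}:  v_{0} + v_{5} = v_{1} + 2·v_{7} ; sig = (2; 1,2)
  P = {2,5}:  v_{2} + v_{5} = v_{4} + 2·v_{7} ; sig = (2; 1,2)
  P = {2,6}:  v_{2} + v_{6} = v_{3} + 2·v_{7} ; sig = (2; 1,2)
  P = {1,3,7}:  v_{1} + v_{3} + v_{7} = 0 ; sig = (3; —)
  P = {0,4,6}:  v_{0} + v_{4} + v_{6} = v_{7} ; sig = (3; 1)
  P = {0,3,4,7}:  v_{0} + v_{3} + v_{4} + v_{7} = v_{2} ; sig = (4; 1)
  P = {1,4,6,7}:  v_{1} + v_{4} + v_{6} + v_{7} = v_{5} ; sig = (4; 1)

Hence PRS(X_Σ) =
{ (2; 1,1) ×2,  (2; 1,2) ×3,  (3; —),  (3; 1),  (4; 1) ×2 }


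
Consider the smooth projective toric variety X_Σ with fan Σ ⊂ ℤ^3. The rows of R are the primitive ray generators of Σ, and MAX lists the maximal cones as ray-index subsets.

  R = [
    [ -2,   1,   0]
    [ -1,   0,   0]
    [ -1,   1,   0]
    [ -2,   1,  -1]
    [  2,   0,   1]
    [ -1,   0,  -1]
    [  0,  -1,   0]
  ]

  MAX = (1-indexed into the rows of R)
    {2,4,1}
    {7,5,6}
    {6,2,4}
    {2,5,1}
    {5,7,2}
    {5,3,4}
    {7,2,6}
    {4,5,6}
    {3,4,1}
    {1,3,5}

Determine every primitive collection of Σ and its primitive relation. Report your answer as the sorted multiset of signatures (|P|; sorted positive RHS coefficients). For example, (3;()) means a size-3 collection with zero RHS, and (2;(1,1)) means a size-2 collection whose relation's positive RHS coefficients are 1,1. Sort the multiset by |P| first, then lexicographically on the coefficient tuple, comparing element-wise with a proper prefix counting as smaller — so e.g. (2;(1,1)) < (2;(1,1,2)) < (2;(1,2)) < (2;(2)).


Primitive collections (9):

  {2,3}:  v_{2} + v_{3} = v_{1} ; sig = (2;(1))
  {3,6}:  v_{3} + v_{6} = v_{4} ; sig = (2;(1))
  {3,7}:  v_{3} + v_{7} = v_{2} ; sig = (2;(1))
  {1,6}:  v_{1} + v_{6} = v_{2} + v_{4} ; sig = (2;(1,1))
  {4,7}:  v_{4} + v_{7} = v_{2} + v_{6} ; sig = (2;(1,1))
  {1,7}:  v_{1} + v_{7} = 2·v_{2} ; sig = (2;(2))
  {2,5,6}:  v_{2} + v_{5} + v_{6} = 0 ; sig = (3;())
  {2,4,5}:  v_{2} + v_{4} + v_{5} = v_{3} ; sig = (3;(1))
  {1,4,5}:  v_{1} + v_{4} + v_{5} = 2·v_{3} ; sig = (3;(2))

Sorted signature multiset PRS(X):
{ (2;(1)) ×3,  (2;(1,1)) ×2,  (2;(2)),  (3;()),  (3;(1)),  (3;(2)) }


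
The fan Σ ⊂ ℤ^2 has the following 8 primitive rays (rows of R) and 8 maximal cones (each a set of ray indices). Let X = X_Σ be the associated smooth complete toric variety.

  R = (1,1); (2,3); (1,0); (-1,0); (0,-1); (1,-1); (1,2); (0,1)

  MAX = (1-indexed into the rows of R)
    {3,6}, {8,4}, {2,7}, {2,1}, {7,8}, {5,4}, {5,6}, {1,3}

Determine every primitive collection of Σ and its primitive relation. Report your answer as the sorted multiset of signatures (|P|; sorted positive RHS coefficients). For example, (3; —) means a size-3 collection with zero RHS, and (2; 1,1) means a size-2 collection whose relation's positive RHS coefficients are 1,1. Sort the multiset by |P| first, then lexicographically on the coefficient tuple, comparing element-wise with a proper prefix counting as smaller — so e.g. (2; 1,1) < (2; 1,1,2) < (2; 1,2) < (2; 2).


|primitive collections| = 20. Relations:

  {3,4}:  v_{3} + v_{4} = 0  ⟹  sig = (2; —)
  {5,8}:  v_{5} + v_{8} = 0  ⟹  sig = (2; —)
  {1,4}:  v_{1} + v_{4} = v_{8}  ⟹  sig = (2; 1)
  {1,5}:  v_{1} + v_{5} = v_{3}  ⟹  sig = (2; 1)
  {1,7}:  v_{1} + v_{7} = v_{2}  ⟹  sig = (2; 1)
  {1,8}:  v_{1} + v_{8} = v_{7}  ⟹  sig = (2; 1)
  {3,5}:  v_{3} + v_{5} = v_{6}  ⟹  sig = (2; 1)
  {3,8}:  v_{3} + v_{8} = v_{1}  ⟹  sig = (2; 1)
  {4,6}:  v_{4} + v_{6} = v_{5}  ⟹  sig = (2; 1)
  {5,7}:  v_{5} + v_{7} = v_{1}  ⟹  sig = (2; 1)
  {6,8}:  v_{6} + v_{8} = v_{3}  ⟹  sig = (2; 1)
  {2,4}:  v_{2} + v_{4} = v_{7} + v_{8}  ⟹  sig = (2; 1,1)
  {6,7}:  v_{6} + v_{7} = v_{1} + v_{3}  ⟹  sig = (2; 1,1)
  {2,6}:  v_{2} + v_{6} = 2·v_{1} + v_{3}  ⟹  sig = (2; 1,2)
  {1,6}:  v_{1} + v_{6} = 2·v_{3}  ⟹  sig = (2; 2)
  {2,5}:  v_{2} + v_{5} = 2·v_{1}  ⟹  sig = (2; 2)
  {2,8}:  v_{2} + v_{8} = 2·v_{7}  ⟹  sig = (2; 2)
  {3,7}:  v_{3} + v_{7} = 2·v_{1}  ⟹  sig = (2; 2)
  {4,7}:  v_{4} + v_{7} = 2·v_{8}  ⟹  sig = (2; 2)
  {2,3}:  v_{2} + v_{3} = 3·v_{1}  ⟹  sig = (2; 3)

Hence PRS(X_Σ) =
    (2; —)
    (2; —)
    (2; 1)
    (2; 1)
    (2; 1)
    (2; 1)
    (2; 1)
    (2; 1)
    (2; 1)
    (2; 1)
    (2; 1)
    (2; 1,1)
    (2; 1,1)
    (2; 1,2)
    (2; 2)
    (2; 2)
    (2; 2)
    (2; 2)
    (2; 2)
    (2; 3)


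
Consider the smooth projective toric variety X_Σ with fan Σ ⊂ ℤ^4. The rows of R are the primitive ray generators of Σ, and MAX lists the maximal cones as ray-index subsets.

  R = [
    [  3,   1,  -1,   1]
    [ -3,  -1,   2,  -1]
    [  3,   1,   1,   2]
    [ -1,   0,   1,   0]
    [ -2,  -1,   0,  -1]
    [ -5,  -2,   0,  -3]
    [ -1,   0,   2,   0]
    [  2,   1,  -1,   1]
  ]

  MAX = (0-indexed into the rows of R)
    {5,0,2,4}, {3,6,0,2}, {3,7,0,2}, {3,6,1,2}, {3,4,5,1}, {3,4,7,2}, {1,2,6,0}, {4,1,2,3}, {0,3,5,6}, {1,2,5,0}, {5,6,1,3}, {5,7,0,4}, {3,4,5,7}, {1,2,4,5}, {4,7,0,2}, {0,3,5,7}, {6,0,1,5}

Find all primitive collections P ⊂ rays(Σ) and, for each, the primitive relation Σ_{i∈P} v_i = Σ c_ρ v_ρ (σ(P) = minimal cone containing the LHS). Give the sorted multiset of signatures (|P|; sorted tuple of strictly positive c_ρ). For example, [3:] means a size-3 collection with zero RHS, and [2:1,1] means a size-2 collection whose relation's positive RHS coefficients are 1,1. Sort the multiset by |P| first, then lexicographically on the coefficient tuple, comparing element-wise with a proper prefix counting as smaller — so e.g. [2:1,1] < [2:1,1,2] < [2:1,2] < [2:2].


Primitive collections (9):

  P = {1,7}:  v_{1} + v_{7} = v_{3} ; sig = [2:1]
  P = {4,6}:  v_{4} + v_{6} = v_{1} ; sig = [2:1]
  P = {6,7}:  v_{6} + v_{7} = v_{0} + 2·v_{3} ; sig = [2:1,2]
  P = {0,3,4}:  v_{0} + v_{3} + v_{4} = 0 ; sig = [3:]
  P = {2,5,7}:  v_{2} + v_{5} + v_{7} = 0 ; sig = [3:]
  P = {0,1,3}:  v_{0} + v_{1} + v_{3} = v_{6} ; sig = [3:1]
  P = {2,3,5}:  v_{2} + v_{3} + v_{5} = v_{1} ; sig = [3:1]
  P = {0,1,4}:  v_{0} + v_{1} + v_{4} = v_{2} + v_{5} ; sig = [3:1,1]
  P = {2,5,6}:  v_{2} + v_{5} + v_{6} = v_{0} + 2·v_{1} ; sig = [3:1,2]

Hence PRS(X_Σ) =
    |P|=2: 3 collections, coeffs (1), (1), (1,2)
    |P|=3: 6 collections, coeffs (), (), (1), (1), (1,1), (1,2)


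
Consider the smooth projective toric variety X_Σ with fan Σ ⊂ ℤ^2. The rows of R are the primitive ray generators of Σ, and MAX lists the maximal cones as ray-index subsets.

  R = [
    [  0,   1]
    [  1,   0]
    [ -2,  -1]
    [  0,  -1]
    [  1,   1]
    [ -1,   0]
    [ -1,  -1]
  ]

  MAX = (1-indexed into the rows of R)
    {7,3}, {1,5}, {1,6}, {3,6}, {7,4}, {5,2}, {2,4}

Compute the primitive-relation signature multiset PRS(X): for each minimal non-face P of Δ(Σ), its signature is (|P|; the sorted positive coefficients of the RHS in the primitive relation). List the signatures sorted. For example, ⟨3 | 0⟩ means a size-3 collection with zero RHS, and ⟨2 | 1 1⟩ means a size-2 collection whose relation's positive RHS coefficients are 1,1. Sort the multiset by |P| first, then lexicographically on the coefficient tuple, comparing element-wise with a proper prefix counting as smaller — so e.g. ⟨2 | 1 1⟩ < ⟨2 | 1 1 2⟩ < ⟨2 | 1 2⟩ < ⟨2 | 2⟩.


Σ has 14 primitive collections:

  {1,4}:  v_{1} + v_{4} = 0 ; sig = ⟨2 | 0⟩
  {2,6}:  v_{2} + v_{6} = 0 ; sig = ⟨2 | 0⟩
  {5,7}:  v_{5} + v_{7} = 0 ; sig = ⟨2 | 0⟩
  {1,2}:  v_{1} + v_{2} = v_{5} ; sig = ⟨2 | 1⟩
  {1,7}:  v_{1} + v_{7} = v_{6} ; sig = ⟨2 | 1⟩
  {2,3}:  v_{2} + v_{3} = v_{7} ; sig = ⟨2 | 1⟩
  {2,7}:  v_{2} + v_{7} = v_{4} ; sig = ⟨2 | 1⟩
  {3,5}:  v_{3} + v_{5} = v_{6} ; sig = ⟨2 | 1⟩
  {4,5}:  v_{4} + v_{5} = v_{2} ; sig = ⟨2 | 1⟩
  {4,6}:  v_{4} + v_{6} = v_{7} ; sig = ⟨2 | 1⟩
  {5,6}:  v_{5} + v_{6} = v_{1} ; sig = ⟨2 | 1⟩
  {6,7}:  v_{6} + v_{7} = v_{3} ; sig = ⟨2 | 1⟩
  {1,3}:  v_{1} + v_{3} = 2·v_{6} ; sig = ⟨2 | 2⟩
  {3,4}:  v_{3} + v_{4} = 2·v_{7} ; sig = ⟨2 | 2⟩

Signatures (|P|; sorted positive RHS coefficients), sorted:
    |P|=2: 14 collections, coeffs (), (), (), (1), (1), (1), (1), (1), (1), (1), (1), (1), (2), (2)


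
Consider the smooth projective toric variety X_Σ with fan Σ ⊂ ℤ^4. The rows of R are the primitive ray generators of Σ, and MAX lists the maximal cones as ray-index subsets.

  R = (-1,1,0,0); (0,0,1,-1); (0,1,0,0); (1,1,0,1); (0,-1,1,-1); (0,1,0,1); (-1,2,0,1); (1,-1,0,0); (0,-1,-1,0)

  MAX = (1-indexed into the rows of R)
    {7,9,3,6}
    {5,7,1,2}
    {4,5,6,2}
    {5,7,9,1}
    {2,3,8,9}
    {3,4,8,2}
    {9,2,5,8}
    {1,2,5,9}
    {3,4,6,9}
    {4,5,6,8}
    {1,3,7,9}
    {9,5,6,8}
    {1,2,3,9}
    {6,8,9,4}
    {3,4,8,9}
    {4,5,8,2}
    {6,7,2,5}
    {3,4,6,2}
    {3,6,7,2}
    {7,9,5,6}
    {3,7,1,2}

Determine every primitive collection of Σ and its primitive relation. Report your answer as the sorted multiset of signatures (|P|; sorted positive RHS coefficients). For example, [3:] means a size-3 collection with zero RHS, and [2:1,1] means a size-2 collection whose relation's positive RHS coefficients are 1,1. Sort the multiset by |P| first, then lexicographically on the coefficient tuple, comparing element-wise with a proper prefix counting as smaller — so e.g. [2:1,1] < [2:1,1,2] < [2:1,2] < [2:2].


12 collections generate NE(X_Σ); each relation:

  P={1,8}:  v_{1} + v_{8} = 0  ⟹  sig = [2:]
  P={1,6}:  v_{1} + v_{6} = v_{7}  ⟹  sig = [2:1]
  P={3,5}:  v_{3} + v_{5} = v_{2}  ⟹  sig = [2:1]
  P={7,8}:  v_{7} + v_{8} = v_{6}  ⟹  sig = [2:1]
  P={1,4}:  v_{1} + v_{4} = v_{3} + v_{6}  ⟹  sig = [2:1,1]
  P={4,7}:  v_{4} + v_{7} = v_{3} + 2·v_{6}  ⟹  sig = [2:1,2]
  P={2,6,9}:  v_{2} + v_{6} + v_{9} = 0  ⟹  sig = [3:]
  P={2,7,9}:  v_{2} + v_{7} + v_{9} = v_{1}  ⟹  sig = [3:1]
  P={3,6,8}:  v_{3} + v_{6} + v_{8} = v_{4}  ⟹  sig = [3:1]
  P={4,5,9}:  v_{4} + v_{5} + v_{9} = v_{8}  ⟹  sig = [3:1]
  P={2,4,9}:  v_{2} + v_{4} + v_{9} = v_{3} + v_{8}  ⟹  sig = [3:1,1]
  P={2,6,8}:  v_{2} + v_{6} + v_{8} = v_{4} + v_{5}  ⟹  sig = [3:1,1]

Signatures (|P|; sorted positive RHS coefficients), sorted:
    |P|=2: 6 collections, coeffs (), (1), (1), (1), (1,1), (1,2)
    |P|=3: 6 collections, coeffs (), (1), (1), (1), (1,1), (1,1)


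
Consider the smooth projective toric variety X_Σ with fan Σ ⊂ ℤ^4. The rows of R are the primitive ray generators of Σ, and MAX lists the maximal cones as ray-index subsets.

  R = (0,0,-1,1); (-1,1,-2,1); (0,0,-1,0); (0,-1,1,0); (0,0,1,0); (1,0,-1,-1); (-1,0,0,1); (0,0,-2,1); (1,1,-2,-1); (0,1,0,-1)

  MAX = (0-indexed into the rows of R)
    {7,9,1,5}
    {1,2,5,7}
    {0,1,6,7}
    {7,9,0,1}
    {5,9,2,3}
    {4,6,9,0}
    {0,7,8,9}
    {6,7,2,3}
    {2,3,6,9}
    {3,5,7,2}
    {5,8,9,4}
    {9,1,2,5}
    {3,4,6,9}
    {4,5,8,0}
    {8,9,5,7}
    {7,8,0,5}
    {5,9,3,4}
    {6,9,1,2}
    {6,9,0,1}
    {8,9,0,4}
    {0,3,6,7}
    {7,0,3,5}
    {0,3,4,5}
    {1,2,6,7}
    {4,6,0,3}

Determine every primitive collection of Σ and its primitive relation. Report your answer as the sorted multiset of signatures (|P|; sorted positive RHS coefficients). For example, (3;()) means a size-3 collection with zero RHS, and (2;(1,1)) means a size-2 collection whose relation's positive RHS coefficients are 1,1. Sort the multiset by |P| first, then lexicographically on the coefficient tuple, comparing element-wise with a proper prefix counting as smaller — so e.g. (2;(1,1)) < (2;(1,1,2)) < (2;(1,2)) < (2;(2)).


The 16 primitive collections of Σ (r=10, n=4):

  P = {2,4}:  v_{2} + v_{4} = 0  →  sig = (2;())
  P = {0,2}:  v_{0} + v_{2} = v_{7}  →  sig = (2;(1))
  P = {3,8}:  v_{3} + v_{8} = v_{5}  →  sig = (2;(1))
  P = {4,7}:  v_{4} + v_{7} = v_{0}  →  sig = (2;(1))
  P = {5,6}:  v_{5} + v_{6} = v_{2}  →  sig = (2;(1))
  P = {1,3}:  v_{1} + v_{3} = v_{2} + v_{6}  →  sig = (2;(1,1))
  P = {6,8}:  v_{6} + v_{8} = v_{7} + v_{9}  →  sig = (2;(1,1))
  P = {1,4}:  v_{1} + v_{4} = v_{0} + v_{6} + v_{9}  →  sig = (2;(1,1,1))
  P = {2,8}:  v_{2} + v_{8} = v_{5} + v_{7} + v_{9}  →  sig = (2;(1,1,1))
  P = {1,8}:  v_{1} + v_{8} = 2·v_{7} + 2·v_{9}  →  sig = (2;(2,2))
  P = {0,3,9}:  v_{0} + v_{3} + v_{9} = 0  →  sig = (3;())
  P = {0,5,9}:  v_{0} + v_{5} + v_{9} = v_{8}  →  sig = (3;(1))
  P = {3,7,9}:  v_{3} + v_{7} + v_{9} = v_{2}  →  sig = (3;(1))
  P = {6,7,9}:  v_{6} + v_{7} + v_{9} = v_{1}  →  sig = (3;(1))
  P = {2,7,9}:  v_{2} + v_{7} + v_{9} = v_{1} + v_{5}  →  sig = (3;(1,1))
  P = {0,1,5}:  v_{0} + v_{1} + v_{5} = 2·v_{7} + v_{9}  →  sig = (3;(1,2))

so the primitive-relation signature multiset is
{ (2;()),  (2;(1)) ×4,  (2;(1,1)) ×2,  (2;(1,1,1)) ×2,  (2;(2,2)),  (3;()),  (3;(1)) ×3,  (3;(1,1)),  (3;(1,2)) }


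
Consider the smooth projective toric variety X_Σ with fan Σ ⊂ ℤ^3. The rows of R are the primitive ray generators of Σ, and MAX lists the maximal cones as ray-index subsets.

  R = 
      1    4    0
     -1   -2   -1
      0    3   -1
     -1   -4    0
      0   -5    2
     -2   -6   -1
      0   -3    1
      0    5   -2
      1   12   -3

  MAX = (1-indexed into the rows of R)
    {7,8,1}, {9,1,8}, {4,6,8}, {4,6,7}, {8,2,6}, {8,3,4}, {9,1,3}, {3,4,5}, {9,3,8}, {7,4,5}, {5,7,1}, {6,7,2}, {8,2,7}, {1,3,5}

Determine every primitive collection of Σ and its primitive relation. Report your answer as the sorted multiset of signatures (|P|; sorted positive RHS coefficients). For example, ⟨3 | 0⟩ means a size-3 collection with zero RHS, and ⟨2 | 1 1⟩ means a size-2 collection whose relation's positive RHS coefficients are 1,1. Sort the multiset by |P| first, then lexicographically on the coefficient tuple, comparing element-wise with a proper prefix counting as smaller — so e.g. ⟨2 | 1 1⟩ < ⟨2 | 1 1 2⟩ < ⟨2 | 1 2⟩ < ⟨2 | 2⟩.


18 collections generate NE(X_Σ); each relation:

  P = {1,4}:  v_{1} + v_{4} = 0  ⟹  sig = ⟨2 | 0⟩
  P = {3,7}:  v_{3} + v_{7} = 0  ⟹  sig = ⟨2 | 0⟩
  P = {5,8}:  v_{5} + v_{8} = 0  ⟹  sig = ⟨2 | 0⟩
  P = {1,6}:  v_{1} + v_{6} = v_{2}  ⟹  sig = ⟨2 | 1⟩
  P = {2,4}:  v_{2} + v_{4} = v_{6}  ⟹  sig = ⟨2 | 1⟩
  P = {1,2}:  v_{1} + v_{2} = v_{7} + v_{8}  ⟹  sig = ⟨2 | 1 1⟩
  P = {2,3}:  v_{2} + v_{3} = v_{4} + v_{8}  ⟹  sig = ⟨2 | 1 1⟩
  P = {2,5}:  v_{2} + v_{5} = v_{4} + v_{7}  ⟹  sig = ⟨2 | 1 1⟩
  P = {4,9}:  v_{4} + v_{9} = v_{3} + v_{8}  ⟹  sig = ⟨2 | 1 1⟩
  P = {5,9}:  v_{5} + v_{9} = v_{1} + v_{3}  ⟹  sig = ⟨2 | 1 1⟩
  P = {7,9}:  v_{7} + v_{9} = v_{1} + v_{8}  ⟹  sig = ⟨2 | 1 1⟩
  P = {3,6}:  v_{3} + v_{6} = 2·v_{4} + v_{8}  ⟹  sig = ⟨2 | 1 2⟩
  P = {5,6}:  v_{5} + v_{6} = 2·v_{4} + v_{7}  ⟹  sig = ⟨2 | 1 2⟩
  P = {6,9}:  v_{6} + v_{9} = v_{4} + 2·v_{8}  ⟹  sig = ⟨2 | 1 2⟩
  P = {2,9}:  v_{2} + v_{9} = 2·v_{8}  ⟹  sig = ⟨2 | 2⟩
  P = {1,3,8}:  v_{1} + v_{3} + v_{8} = v_{9}  ⟹  sig = ⟨3 | 1⟩
  P = {4,7,8}:  v_{4} + v_{7} + v_{8} = v_{2}  ⟹  sig = ⟨3 | 1⟩
  P = {6,7,8}:  v_{6} + v_{7} + v_{8} = 2·v_{2}  ⟹  sig = ⟨3 | 2⟩

Hence PRS(X_Σ) =
[⟨2 | 0⟩, ⟨2 | 0⟩, ⟨2 | 0⟩, ⟨2 | 1⟩, ⟨2 | 1⟩, ⟨2 | 1 1⟩, ⟨2 | 1 1⟩, ⟨2 | 1 1⟩, ⟨2 | 1 1⟩, ⟨2 | 1 1⟩, ⟨2 | 1 1⟩, ⟨2 | 1 2⟩, ⟨2 | 1 2⟩, ⟨2 | 1 2⟩, ⟨2 | 2⟩, ⟨3 | 1⟩, ⟨3 | 1⟩, ⟨3 | 2⟩]


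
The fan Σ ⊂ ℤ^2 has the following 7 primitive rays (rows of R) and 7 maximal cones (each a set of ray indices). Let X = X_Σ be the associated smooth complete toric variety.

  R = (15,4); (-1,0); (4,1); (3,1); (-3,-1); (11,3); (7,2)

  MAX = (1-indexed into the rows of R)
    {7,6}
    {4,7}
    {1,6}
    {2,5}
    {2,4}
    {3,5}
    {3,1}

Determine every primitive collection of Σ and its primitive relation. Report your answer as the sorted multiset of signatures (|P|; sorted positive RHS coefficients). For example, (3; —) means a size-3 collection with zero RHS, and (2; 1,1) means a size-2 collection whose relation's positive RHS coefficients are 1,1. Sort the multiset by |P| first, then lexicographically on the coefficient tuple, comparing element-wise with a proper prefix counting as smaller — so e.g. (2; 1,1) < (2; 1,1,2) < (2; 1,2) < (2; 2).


Minimal non-faces — 14 found among 7 rays, 7 max cones:

  • {4,5}:  v_{4} + v_{5} = 0 — sig = (2; —)
  • {2,3}:  v_{2} + v_{3} = v_{4} — sig = (2; 1)
  • {3,4}:  v_{3} + v_{4} = v_{7} — sig = (2; 1)
  • {3,6}:  v_{3} + v_{6} = v_{1} — sig = (2; 1)
  • {3,7}:  v_{3} + v_{7} = v_{6} — sig = (2; 1)
  • {5,7}:  v_{5} + v_{7} = v_{3} — sig = (2; 1)
  • {1,4}:  v_{1} + v_{4} = v_{6} + v_{7} — sig = (2; 1,1)
  • {2,6}:  v_{2} + v_{6} = v_{4} + v_{7} — sig = (2; 1,1)
  • {1,2}:  v_{1} + v_{2} = 2·v_{7} — sig = (2; 2)
  • {1,7}:  v_{1} + v_{7} = 2·v_{6} — sig = (2; 2)
  • {2,7}:  v_{2} + v_{7} = 2·v_{4} — sig = (2; 2)
  • {4,6}:  v_{4} + v_{6} = 2·v_{7} — sig = (2; 2)
  • {5,6}:  v_{5} + v_{6} = 2·v_{3} — sig = (2; 2)
  • {1,5}:  v_{1} + v_{5} = 3·v_{3} — sig = (2; 3)

Sorted signature multiset PRS(X):
    (2; —)
    (2; 1)
    (2; 1)
    (2; 1)
    (2; 1)
    (2; 1)
    (2; 1,1)
    (2; 1,1)
    (2; 2)
    (2; 2)
    (2; 2)
    (2; 2)
    (2; 2)
    (2; 3)


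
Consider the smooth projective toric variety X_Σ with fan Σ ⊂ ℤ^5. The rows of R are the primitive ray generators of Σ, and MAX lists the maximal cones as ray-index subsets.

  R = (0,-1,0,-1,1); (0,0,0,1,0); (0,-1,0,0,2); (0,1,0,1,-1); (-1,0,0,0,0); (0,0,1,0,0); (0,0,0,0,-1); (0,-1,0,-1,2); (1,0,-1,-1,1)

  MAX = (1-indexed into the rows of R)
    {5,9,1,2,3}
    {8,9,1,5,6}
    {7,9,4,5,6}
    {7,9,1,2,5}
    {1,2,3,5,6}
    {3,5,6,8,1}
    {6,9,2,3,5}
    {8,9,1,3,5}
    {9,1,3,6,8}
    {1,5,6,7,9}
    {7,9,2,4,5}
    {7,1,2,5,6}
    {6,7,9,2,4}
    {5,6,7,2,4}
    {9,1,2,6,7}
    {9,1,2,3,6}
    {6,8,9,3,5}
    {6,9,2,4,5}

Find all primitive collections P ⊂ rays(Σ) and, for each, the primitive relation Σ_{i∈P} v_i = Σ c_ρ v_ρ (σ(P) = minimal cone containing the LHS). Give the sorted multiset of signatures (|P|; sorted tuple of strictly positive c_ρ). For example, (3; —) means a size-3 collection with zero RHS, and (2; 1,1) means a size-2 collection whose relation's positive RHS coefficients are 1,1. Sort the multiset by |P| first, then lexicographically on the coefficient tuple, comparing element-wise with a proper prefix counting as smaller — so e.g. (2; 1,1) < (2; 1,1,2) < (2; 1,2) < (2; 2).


Primitive collections (9):

  {1,4}:  v_{1} + v_{4} = 0 ; sig = (2; —)
  {2,8}:  v_{2} + v_{8} = v_{3} ; sig = (2; 1)
  {7,8}:  v_{7} + v_{8} = v_{1} ; sig = (2; 1)
  {3,7}:  v_{3} + v_{7} = v_{1} + v_{2} ; sig = (2; 1,1)
  {4,8}:  v_{4} + v_{8} = v_{2} + v_{5} + v_{6} + v_{9} ; sig = (2; 1,1,1,1)
  {3,4}:  v_{3} + v_{4} = 2·v_{2} + v_{5} + v_{6} + v_{9} ; sig = (2; 1,1,1,2)
  {2,5,6,7,9}:  v_{2} + v_{5} + v_{6} + v_{7} + v_{9} = 0 ; sig = (5; —)
  {1,2,5,6,9}:  v_{1} + v_{2} + v_{5} + v_{6} + v_{9} = v_{8} ; sig = (5; 1)
  {1,3,5,6,9}:  v_{1} + v_{3} + v_{5} + v_{6} + v_{9} = 2·v_{8} ; sig = (5; 2)

Sorted signature multiset PRS(X):
{ (2; —),  (2; 1) ×2,  (2; 1,1),  (2; 1,1,1,1),  (2; 1,1,1,2),  (5; —),  (5; 1),  (5; 2) }


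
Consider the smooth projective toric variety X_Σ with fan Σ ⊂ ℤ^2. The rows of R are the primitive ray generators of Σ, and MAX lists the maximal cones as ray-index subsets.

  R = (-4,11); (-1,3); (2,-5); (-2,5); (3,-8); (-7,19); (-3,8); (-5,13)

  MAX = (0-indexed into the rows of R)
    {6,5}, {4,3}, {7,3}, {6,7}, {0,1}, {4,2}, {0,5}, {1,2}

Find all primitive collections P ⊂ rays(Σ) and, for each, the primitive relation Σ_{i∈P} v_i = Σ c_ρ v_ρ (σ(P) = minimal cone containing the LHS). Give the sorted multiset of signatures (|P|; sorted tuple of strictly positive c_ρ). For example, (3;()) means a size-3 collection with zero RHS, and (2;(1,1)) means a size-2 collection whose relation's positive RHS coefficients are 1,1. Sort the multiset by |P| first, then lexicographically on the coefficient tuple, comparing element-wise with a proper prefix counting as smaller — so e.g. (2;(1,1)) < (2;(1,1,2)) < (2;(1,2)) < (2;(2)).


20 minimal non-faces of Δ(Σ) (on 8 rays):

  • {2,3}:  v_{2} + v_{3} = 0 — sig = (2;())
  • {4,6}:  v_{4} + v_{6} = 0 — sig = (2;())
  • {0,4}:  v_{0} + v_{4} = v_{1} — sig = (2;(1))
  • {0,6}:  v_{0} + v_{6} = v_{5} — sig = (2;(1))
  • {1,3}:  v_{1} + v_{3} = v_{6} — sig = (2;(1))
  • {1,4}:  v_{1} + v_{4} = v_{2} — sig = (2;(1))
  • {1,6}:  v_{1} + v_{6} = v_{0} — sig = (2;(1))
  • {2,6}:  v_{2} + v_{6} = v_{1} — sig = (2;(1))
  • {2,7}:  v_{2} + v_{7} = v_{6} — sig = (2;(1))
  • {3,6}:  v_{3} + v_{6} = v_{7} — sig = (2;(1))
  • {4,5}:  v_{4} + v_{5} = v_{0} — sig = (2;(1))
  • {4,7}:  v_{4} + v_{7} = v_{3} — sig = (2;(1))
  • {2,5}:  v_{2} + v_{5} = v_{0} + v_{1} — sig = (2;(1,1))
  • {0,2}:  v_{0} + v_{2} = 2·v_{1} — sig = (2;(2))
  • {0,3}:  v_{0} + v_{3} = 2·v_{6} — sig = (2;(2))
  • {1,5}:  v_{1} + v_{5} = 2·v_{0} — sig = (2;(2))
  • {1,7}:  v_{1} + v_{7} = 2·v_{6} — sig = (2;(2))
  • {0,7}:  v_{0} + v_{7} = 3·v_{6} — sig = (2;(3))
  • {3,5}:  v_{3} + v_{5} = 3·v_{6} — sig = (2;(3))
  • {5,7}:  v_{5} + v_{7} = 4·v_{6} — sig = (2;(4))

Signatures (|P|; sorted positive RHS coefficients), sorted:
    |P|=2: 20 collections, coeffs (), (), (1), (1), (1), (1), (1), (1), (1), (1), (1), (1), (1,1), (2), (2), (2), (2), (3), (3), (4)


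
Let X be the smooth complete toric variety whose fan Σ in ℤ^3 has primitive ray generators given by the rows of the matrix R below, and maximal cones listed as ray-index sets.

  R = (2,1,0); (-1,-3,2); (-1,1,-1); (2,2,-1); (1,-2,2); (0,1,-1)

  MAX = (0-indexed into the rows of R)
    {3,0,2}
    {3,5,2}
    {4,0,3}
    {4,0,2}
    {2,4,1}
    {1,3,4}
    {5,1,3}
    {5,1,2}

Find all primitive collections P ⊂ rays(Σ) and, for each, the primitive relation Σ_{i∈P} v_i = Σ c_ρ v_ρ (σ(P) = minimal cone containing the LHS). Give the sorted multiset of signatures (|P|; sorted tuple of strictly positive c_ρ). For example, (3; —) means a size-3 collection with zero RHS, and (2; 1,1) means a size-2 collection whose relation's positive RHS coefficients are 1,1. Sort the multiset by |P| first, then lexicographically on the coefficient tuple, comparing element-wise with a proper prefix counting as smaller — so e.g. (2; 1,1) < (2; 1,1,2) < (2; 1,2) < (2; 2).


The 5 primitive collections of Σ (r=6, n=3):

  P = {0,1}:  v_{0} + v_{1} = v_{4} — sig = (2; 1)
  P = {0,5}:  v_{0} + v_{5} = v_{3} — sig = (2; 1)
  P = {4,5}:  v_{4} + v_{5} = v_{1} + v_{3} — sig = (2; 1,1)
  P = {1,2,3}:  v_{1} + v_{2} + v_{3} = 0 — sig = (3; —)
  P = {2,3,4}:  v_{2} + v_{3} + v_{4} = v_{0} — sig = (3; 1)

so the primitive-relation signature multiset is
{ (2; 1) ×2,  (2; 1,1),  (3; —),  (3; 1) }


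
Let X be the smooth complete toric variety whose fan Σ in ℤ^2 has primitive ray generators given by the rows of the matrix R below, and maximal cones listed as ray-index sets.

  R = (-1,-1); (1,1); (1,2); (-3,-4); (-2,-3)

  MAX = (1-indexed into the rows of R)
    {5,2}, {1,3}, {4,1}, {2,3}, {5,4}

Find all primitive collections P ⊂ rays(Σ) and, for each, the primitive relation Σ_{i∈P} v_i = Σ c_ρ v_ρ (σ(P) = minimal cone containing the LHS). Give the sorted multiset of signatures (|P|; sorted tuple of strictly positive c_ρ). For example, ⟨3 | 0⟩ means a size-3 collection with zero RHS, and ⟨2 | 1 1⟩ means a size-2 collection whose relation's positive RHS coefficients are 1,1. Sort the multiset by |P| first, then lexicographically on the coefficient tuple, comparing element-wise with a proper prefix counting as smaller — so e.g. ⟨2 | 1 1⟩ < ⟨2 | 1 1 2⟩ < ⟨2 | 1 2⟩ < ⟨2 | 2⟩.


Minimal non-faces — 5 found among 5 rays, 5 max cones:

  • {1,2}:  v_{1} + v_{2} = 0 — sig = ⟨2 | 0⟩
  • {1,5}:  v_{1} + v_{5} = v_{4} — sig = ⟨2 | 1⟩
  • {2,4}:  v_{2} + v_{4} = v_{5} — sig = ⟨2 | 1⟩
  • {3,5}:  v_{3} + v_{5} = v_{1} — sig = ⟨2 | 1⟩
  • {3,4}:  v_{3} + v_{4} = 2·v_{1} — sig = ⟨2 | 2⟩

Hence PRS(X_Σ) =
{ ⟨2 | 0⟩,  ⟨2 | 1⟩ ×3,  ⟨2 | 2⟩ }


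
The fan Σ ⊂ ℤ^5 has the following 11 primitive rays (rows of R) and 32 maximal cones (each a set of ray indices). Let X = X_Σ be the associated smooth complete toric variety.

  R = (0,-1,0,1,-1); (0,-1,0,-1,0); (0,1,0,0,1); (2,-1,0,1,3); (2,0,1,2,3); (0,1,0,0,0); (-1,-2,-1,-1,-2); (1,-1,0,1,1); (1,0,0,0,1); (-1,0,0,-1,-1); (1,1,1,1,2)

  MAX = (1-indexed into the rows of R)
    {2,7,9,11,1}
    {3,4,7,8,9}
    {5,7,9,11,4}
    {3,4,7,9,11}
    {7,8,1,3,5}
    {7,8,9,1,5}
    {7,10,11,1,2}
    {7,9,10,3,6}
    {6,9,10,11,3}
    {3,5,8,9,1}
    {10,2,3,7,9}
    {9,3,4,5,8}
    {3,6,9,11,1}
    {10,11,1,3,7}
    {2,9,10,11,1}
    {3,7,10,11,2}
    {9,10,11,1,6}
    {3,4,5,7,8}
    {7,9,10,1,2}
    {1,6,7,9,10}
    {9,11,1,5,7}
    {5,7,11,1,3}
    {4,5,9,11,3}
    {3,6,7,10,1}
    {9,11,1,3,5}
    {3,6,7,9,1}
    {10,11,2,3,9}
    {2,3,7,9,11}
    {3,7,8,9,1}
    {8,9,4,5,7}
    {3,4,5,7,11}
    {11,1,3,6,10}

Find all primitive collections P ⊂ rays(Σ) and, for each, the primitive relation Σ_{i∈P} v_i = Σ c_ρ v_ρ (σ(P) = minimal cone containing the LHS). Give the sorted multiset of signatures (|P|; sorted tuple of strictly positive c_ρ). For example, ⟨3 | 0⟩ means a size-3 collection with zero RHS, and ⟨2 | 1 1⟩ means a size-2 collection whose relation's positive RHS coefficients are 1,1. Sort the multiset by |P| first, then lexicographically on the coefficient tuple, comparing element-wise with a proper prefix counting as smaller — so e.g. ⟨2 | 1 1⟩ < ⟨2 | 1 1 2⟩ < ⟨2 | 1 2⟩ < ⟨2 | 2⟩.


18 minimal non-faces of Δ(Σ) (on 11 rays):

  P={8,11}:  v_{8} + v_{11} = v_{5}  ⇒ sig = ⟨2 | 1⟩
  P={2,6}:  v_{2} + v_{6} = v_{9} + v_{10}  ⇒ sig = ⟨2 | 1 1⟩
  P={8,10}:  v_{8} + v_{10} = v_{7} + v_{11}  ⇒ sig = ⟨2 | 1 1⟩
  P={4,6}:  v_{4} + v_{6} = v_{3} + v_{8} + v_{9}  ⇒ sig = ⟨2 | 1 1 1⟩
  P={6,8}:  v_{6} + v_{8} = v_{1} + v_{3} + v_{9}  ⇒ sig = ⟨2 | 1 1 1⟩
  P={5,6}:  v_{5} + v_{6} = v_{1} + v_{3} + v_{9} + v_{11}  ⇒ sig = ⟨2 | 1 1 1 1⟩
  P={4,10}:  v_{4} + v_{10} = v_{3} + 2·v_{7} + v_{9} + 2·v_{11}  ⇒ sig = ⟨2 | 1 1 2 2⟩
  P={5,10}:  v_{5} + v_{10} = v_{7} + 2·v_{11}  ⇒ sig = ⟨2 | 1 2⟩
  P={2,8}:  v_{2} + v_{8} = 2·v_{7} + v_{9} + 2·v_{11}  ⇒ sig = ⟨2 | 1 2 2⟩
  P={2,5}:  v_{2} + v_{5} = 2·v_{7} + v_{9} + 3·v_{11}  ⇒ sig = ⟨2 | 1 2 3⟩
  P={2,4}:  v_{2} + v_{4} = v_{3} + 3·v_{7} + 2·v_{9} + 3·v_{11}  ⇒ sig = ⟨2 | 1 2 3 3⟩
  P={1,4}:  v_{1} + v_{4} = 2·v_{8}  ⇒ sig = ⟨2 | 2⟩
  P={6,7,11}:  v_{6} + v_{7} + v_{11} = 0  ⇒ sig = ⟨3 | 0⟩
  P={1,2,3}:  v_{1} + v_{2} + v_{3} = v_{7} + v_{11}  ⇒ sig = ⟨3 | 1 1⟩
  P={1,3,9,10}:  v_{1} + v_{3} + v_{9} + v_{10} = 0  ⇒ sig = ⟨4 | 0⟩
  P={3,5,7,9}:  v_{3} + v_{5} + v_{7} + v_{9} = v_{4}  ⇒ sig = ⟨4 | 1⟩
  P={7,9,10,11}:  v_{7} + v_{9} + v_{10} + v_{11} = v_{2}  ⇒ sig = ⟨4 | 1⟩
  P={1,3,7,9,11}:  v_{1} + v_{3} + v_{7} + v_{9} + v_{11} = v_{8}  ⇒ sig = ⟨5 | 1⟩

Sorted signature multiset PRS(X):
    ⟨2 | 1⟩
    ⟨2 | 1 1⟩
    ⟨2 | 1 1⟩
    ⟨2 | 1 1 1⟩
    ⟨2 | 1 1 1⟩
    ⟨2 | 1 1 1 1⟩
    ⟨2 | 1 1 2 2⟩
    ⟨2 | 1 2⟩
    ⟨2 | 1 2 2⟩
    ⟨2 | 1 2 3⟩
    ⟨2 | 1 2 3 3⟩
    ⟨2 | 2⟩
    ⟨3 | 0⟩
    ⟨3 | 1 1⟩
    ⟨4 | 0⟩
    ⟨4 | 1⟩
    ⟨4 | 1⟩
    ⟨5 | 1⟩


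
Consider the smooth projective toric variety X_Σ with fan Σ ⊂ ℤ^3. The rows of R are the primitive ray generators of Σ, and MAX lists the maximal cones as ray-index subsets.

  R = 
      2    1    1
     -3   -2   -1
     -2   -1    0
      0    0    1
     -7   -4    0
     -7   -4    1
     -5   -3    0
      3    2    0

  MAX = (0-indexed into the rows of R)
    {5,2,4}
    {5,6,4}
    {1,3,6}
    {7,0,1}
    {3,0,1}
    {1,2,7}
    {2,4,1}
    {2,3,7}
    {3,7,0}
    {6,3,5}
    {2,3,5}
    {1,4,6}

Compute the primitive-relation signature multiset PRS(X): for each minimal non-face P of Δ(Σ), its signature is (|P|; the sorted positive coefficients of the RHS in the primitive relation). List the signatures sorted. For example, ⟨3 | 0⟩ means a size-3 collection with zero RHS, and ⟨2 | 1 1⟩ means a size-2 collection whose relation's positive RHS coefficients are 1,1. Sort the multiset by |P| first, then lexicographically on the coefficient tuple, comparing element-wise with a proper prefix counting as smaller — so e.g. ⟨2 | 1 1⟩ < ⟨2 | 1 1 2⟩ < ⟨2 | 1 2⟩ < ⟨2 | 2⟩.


|primitive collections| = 12. Relations:

  P = {0,2}:  v_{0} + v_{2} = v_{3} ; sig = ⟨2 | 1⟩
  P = {2,6}:  v_{2} + v_{6} = v_{4} ; sig = ⟨2 | 1⟩
  P = {3,4}:  v_{3} + v_{4} = v_{5} ; sig = ⟨2 | 1⟩
  P = {6,7}:  v_{6} + v_{7} = v_{2} ; sig = ⟨2 | 1⟩
  P = {0,4}:  v_{0} + v_{4} = v_{3} + v_{6} ; sig = ⟨2 | 1 1⟩
  P = {0,5}:  v_{0} + v_{5} = 2·v_{3} + v_{6} ; sig = ⟨2 | 1 2⟩
  P = {0,6}:  v_{0} + v_{6} = v_{1} + 2·v_{3} ; sig = ⟨2 | 1 2⟩
  P = {5,7}:  v_{5} + v_{7} = 2·v_{2} + v_{3} ; sig = ⟨2 | 1 2⟩
  P = {1,5}:  v_{1} + v_{5} = 2·v_{6} ; sig = ⟨2 | 2⟩
  P = {4,7}:  v_{4} + v_{7} = 2·v_{2} ; sig = ⟨2 | 2⟩
  P = {1,3,7}:  v_{1} + v_{3} + v_{7} = 0 ; sig = ⟨3 | 0⟩
  P = {1,2,3}:  v_{1} + v_{2} + v_{3} = v_{6} ; sig = ⟨3 | 1⟩

so the primitive-relation signature multiset is
    ⟨2 | 1⟩
    ⟨2 | 1⟩
    ⟨2 | 1⟩
    ⟨2 | 1⟩
    ⟨2 | 1 1⟩
    ⟨2 | 1 2⟩
    ⟨2 | 1 2⟩
    ⟨2 | 1 2⟩
    ⟨2 | 2⟩
    ⟨2 | 2⟩
    ⟨3 | 0⟩
    ⟨3 | 1⟩


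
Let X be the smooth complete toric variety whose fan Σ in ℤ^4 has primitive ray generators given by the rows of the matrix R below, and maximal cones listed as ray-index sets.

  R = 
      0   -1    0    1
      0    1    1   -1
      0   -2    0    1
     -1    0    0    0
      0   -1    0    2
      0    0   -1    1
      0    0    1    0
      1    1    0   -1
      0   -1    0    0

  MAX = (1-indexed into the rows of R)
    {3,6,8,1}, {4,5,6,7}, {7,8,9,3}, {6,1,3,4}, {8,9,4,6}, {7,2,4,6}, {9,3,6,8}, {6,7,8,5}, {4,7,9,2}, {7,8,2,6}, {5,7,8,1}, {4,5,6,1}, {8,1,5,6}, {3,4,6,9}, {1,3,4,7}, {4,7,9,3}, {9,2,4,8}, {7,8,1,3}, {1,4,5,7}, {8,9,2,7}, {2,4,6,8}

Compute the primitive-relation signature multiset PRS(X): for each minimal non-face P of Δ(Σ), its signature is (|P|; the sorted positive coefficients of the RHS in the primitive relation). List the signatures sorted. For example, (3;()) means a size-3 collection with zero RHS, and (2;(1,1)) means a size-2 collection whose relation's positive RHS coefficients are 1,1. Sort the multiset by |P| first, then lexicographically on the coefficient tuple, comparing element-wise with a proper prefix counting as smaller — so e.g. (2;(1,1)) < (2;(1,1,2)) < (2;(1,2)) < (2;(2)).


Primitive collections (14):

  • {1,2}:  v_{1} + v_{2} = v_{7} — sig = (2;(1))
  • {1,9}:  v_{1} + v_{9} = v_{3} — sig = (2;(1))
  • {2,3}:  v_{2} + v_{3} = v_{7} + v_{9} — sig = (2;(1,1))
  • {2,5}:  v_{2} + v_{5} = v_{6} + 2·v_{7} — sig = (2;(1,2))
  • {5,9}:  v_{5} + v_{9} = 2·v_{1} — sig = (2;(2))
  • {3,5}:  v_{3} + v_{5} = 3·v_{1} — sig = (2;(3))
  • {1,4,8}:  v_{1} + v_{4} + v_{8} = 0 — sig = (3;())
  • {2,6,9}:  v_{2} + v_{6} + v_{9} = 0 — sig = (3;())
  • {1,6,7}:  v_{1} + v_{6} + v_{7} = v_{5} — sig = (3;(1))
  • {3,4,8}:  v_{3} + v_{4} + v_{8} = v_{9} — sig = (3;(1))
  • {4,7,8}:  v_{4} + v_{7} + v_{8} = v_{2} — sig = (3;(1))
  • {6,7,9}:  v_{6} + v_{7} + v_{9} = v_{1} — sig = (3;(1))
  • {4,5,8}:  v_{4} + v_{5} + v_{8} = v_{6} + v_{7} — sig = (3;(1,1))
  • {3,6,7}:  v_{3} + v_{6} + v_{7} = 2·v_{1} — sig = (3;(2))

Hence PRS(X_Σ) =
{ (2;(1)) ×2,  (2;(1,1)),  (2;(1,2)),  (2;(2)),  (2;(3)),  (3;()) ×2,  (3;(1)) ×4,  (3;(1,1)),  (3;(2)) }
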